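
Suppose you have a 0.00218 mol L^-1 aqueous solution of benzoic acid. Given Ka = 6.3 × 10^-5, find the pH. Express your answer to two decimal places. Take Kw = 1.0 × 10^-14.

C6H5COOH ⇌ C6H5COO- + H+
Let x = [H+] at equilibrium. Ka = x²/(0.00218 − x).
Here C₀/Ka ≈ 34.6, so the small-x approximation fails. Use the quadratic:
x = (−Ka + √(Ka² + 4·Ka·C₀))/2 = 3.40 × 10^-4 M
pH = −log(3.40 × 10^-4) = 3.47

pH = 3.47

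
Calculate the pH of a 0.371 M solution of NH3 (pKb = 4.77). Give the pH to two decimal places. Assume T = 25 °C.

pH = 11.40

NH3 + H2O ⇌ NH4+ + OH-
Kb = 10^(−4.77) = 1.70 × 10^-5
Let x = [OH-] at equilibrium. Kb = x²/(0.371 − x).
Neglecting x in the denominator: x = √(1.70 × 10^-5 × 0.371) = 2.51 × 10^-3 M
pOH = 2.60, so pH = 14.00 − pOH = 11.40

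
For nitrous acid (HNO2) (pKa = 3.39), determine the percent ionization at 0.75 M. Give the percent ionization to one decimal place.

HNO2 ⇌ NO2- + H+; let x = [H+] at equilibrium.
Ka = 10^(−3.39) = 4.07 × 10^-4
x ≈ √(Ka·C₀) = √(4.07 × 10^-4 × 0.75) = 1.75 × 10^-2 M
Fraction ionized = 1.75 × 10^-2 / 0.75 = 0.0233 → 2.3%

2.3%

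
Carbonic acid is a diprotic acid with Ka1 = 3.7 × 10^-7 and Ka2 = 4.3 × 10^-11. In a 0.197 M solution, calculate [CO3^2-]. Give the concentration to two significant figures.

First ionization gives [H+] ≈ [HCO3-] = 2.70 × 10^-4 M.
Second step: Ka2 = [H+][CO3^2-]/[HCO3-] ≈ [CO3^2-] (since [H+] ≈ [HCO3-]).
So [CO3^2-] ≈ Ka2.

4.3 × 10^-11 M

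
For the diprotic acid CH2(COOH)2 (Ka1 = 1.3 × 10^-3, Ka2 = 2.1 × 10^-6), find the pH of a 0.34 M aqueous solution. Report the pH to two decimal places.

Since Ka1 ≫ Ka2, the first ionization dominates [H+].
Ka1 = x²/(0.34 − x) = 1.3 × 10^-3
Solving the quadratic: x = (−Ka1 + √(Ka1² + 4·Ka1·C₀))/2 = 2.04 × 10^-2 M
pH = −log(2.04 × 10^-2) = 1.69

pH = 1.69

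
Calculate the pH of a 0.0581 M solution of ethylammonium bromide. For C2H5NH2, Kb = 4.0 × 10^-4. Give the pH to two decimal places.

C2H5NH3+ is the conjugate acid of the weak base C2H5NH2.
Ka = Kw/Kb = 1.0×10^-14 / 4.0 × 10^-4 = 2.50 × 10^-11
From the ICE table, Ka = [H+]²/(0.0581 − [H+]) = 2.50 × 10^-11.
Since Ka ≪ C₀, [H+] ≈ √(Ka·C₀) = 1.21 × 10^-6 M.
pH = −log(1.21 × 10^-6) = 5.92

pH = 5.92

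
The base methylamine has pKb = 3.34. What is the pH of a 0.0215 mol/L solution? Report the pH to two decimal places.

CH3NH2 + H2O ⇌ CH3NH3+ + OH-
Kb = 10^(−3.34) = 4.57 × 10^-4
Kb = [OH-]²/(0.0215 − [OH-]) = 4.57 × 10^-4
The 5% rule fails; solving [OH-]² + Kb·[OH-] − Kb·C₀ = 0 exactly:
[OH-] = [−0.000457 + √(0.000457² + 3.93e-05)]/2 = 2.91 × 10^-3 M
pOH = −log(2.91 × 10^-3) = 2.54; pH = 14.00 − 2.54 = 11.46

pH = 11.46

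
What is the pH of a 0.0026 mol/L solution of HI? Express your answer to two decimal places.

pH = 2.59

HI is a strong acid and dissociates completely, so [H+] = 0.0026 M.
pH = -log(0.0026) = 2.59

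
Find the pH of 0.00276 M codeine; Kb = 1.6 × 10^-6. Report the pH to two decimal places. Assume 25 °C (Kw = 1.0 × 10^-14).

C18H21NO3 + H2O ⇌ C18H22NO3+ + OH-
Kb = x²/(0.00276 − x) = 1.6 × 10^-6
Since Kb ≪ C₀, x ≈ √(Kb·C₀) = 6.65 × 10^-5 M.
pOH = −log(6.65 × 10^-5) = 4.18; pH = 14.00 − 4.18 = 9.82

pH = 9.82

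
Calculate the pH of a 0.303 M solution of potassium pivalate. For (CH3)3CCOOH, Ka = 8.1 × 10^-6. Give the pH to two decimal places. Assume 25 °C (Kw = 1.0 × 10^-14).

(CH3)3CCOO- is the conjugate base of the weak acid (CH3)3CCOOH.
Kb = Kw/Ka = 1.0×10^-14 / 8.1 × 10^-6 = 1.23 × 10^-9
From the ICE table, Kb = [OH-]²/(0.303 − [OH-]) = 1.23 × 10^-9.
Since Kb ≪ C₀, [OH-] ≈ √(Kb·C₀) = 1.93 × 10^-5 M.
([OH-]/C₀ = 0.0064% < 5%, so the approximation holds.)
pOH = −log(1.93 × 10^-5) = 4.71; pH = 14.00 − 4.71 = 9.29

pH = 9.29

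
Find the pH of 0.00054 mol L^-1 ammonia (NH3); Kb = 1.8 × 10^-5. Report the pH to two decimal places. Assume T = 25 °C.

NH3 + H2O ⇌ NH4+ + OH-
From the ICE table, Kb = x²/(0.00054 − x) = 1.8 × 10^-5.
x is not negligible relative to C₀; solve x² + 1.8e-05·x − 9.72e-09 = 0.
x = [−1.8e-05 + √(1.8e-05² + 3.89e-08)]/2 = 9.00 × 10^-5 M
pOH = 4.05, so pH = 14.00 − pOH = 9.95

pH = 9.95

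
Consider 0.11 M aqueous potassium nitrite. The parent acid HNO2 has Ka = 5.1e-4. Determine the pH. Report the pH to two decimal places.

pH = 8.17

NO2- is the conjugate base of the weak acid HNO2.
Kb = Kw/Ka = 1.0×10^-14 / 5.1 × 10^-4 = 1.96 × 10^-11
From the ICE table, Kb = [OH-]²/(0.11 − [OH-]) = 1.96 × 10^-11.
Assume [OH-] ≪ 0.11: [OH-] ≈ √(1.96 × 10^-11 × 0.11) = 1.47 × 10^-6 M
Check: 0.0013% ionized — well under 5%, approximation valid.
pOH = 5.83, so pH = 14.00 − pOH = 8.17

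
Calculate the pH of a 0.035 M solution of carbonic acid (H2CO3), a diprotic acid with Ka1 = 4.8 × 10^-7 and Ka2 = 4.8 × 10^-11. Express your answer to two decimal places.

pH = 3.89

Since Ka1 ≫ Ka2, the first ionization dominates [H+].
Ka1 = x²/(0.035 − x) = 4.8 × 10^-7
x ≈ √(4.8 × 10^-7 × 0.035) = 1.30 × 10^-4 M
pH = −log(1.30 × 10^-4) = 3.89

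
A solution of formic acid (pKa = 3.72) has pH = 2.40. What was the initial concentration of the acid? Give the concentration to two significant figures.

C₀ = 8.7 × 10^-2 M

[H+] = 10^(-2.40) = 3.98 × 10^-3 M = x
Ka = 10^(−3.72) = 1.91 × 10^-4
Ka = x²/(C₀ − x) ⇒ C₀ = x + x²/Ka
C₀ = 3.98 × 10^-3 + (3.98 × 10^-3)²/(1.91 × 10^-4) = 8.69 × 10^-2 M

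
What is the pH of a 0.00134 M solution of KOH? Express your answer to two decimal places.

pH = 11.13

KOH is a strong base; [OH-] = 0.00134 M.
pOH = -log(0.00134) = 2.87
pH = 14.00 - 2.87 = 11.13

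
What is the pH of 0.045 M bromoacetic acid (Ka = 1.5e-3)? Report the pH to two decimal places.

pH = 2.12

BrCH2COOH ⇌ BrCH2COO- + H+
From the ICE table, Ka = [H+]²/(0.045 − [H+]) = 1.5 × 10^-3.
The 5% rule fails; solving [H+]² + Ka·[H+] − Ka·C₀ = 0 exactly:
[H+] = [−0.0015 + √(0.0015² + 0.00027)]/2 = 7.50 × 10^-3 M
pH = −log[H+] = −log(7.50 × 10^-3) = 2.12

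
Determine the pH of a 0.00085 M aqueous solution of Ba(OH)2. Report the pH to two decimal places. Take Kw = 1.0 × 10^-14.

Ba(OH)2 is a strong base (each formula unit releases 2 OH-); [OH-] = 0.0017 M.
pOH = -log(0.0017) = 2.77
pH = 14.00 - 2.77 = 11.23

pH = 11.23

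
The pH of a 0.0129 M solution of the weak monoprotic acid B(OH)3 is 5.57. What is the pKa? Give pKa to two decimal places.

[H+] = 10^(-5.57) = 2.69 × 10^-6 M
At equilibrium [HA] = 0.0129 − 2.69 × 10^-6 = 1.29 × 10^-2 M
Ka = [H+][A-]/[HA] = (2.69 × 10^-6)² / 1.29 × 10^-2 = 5.61 × 10^-10
pKa = -log(5.61 × 10^-10) = 9.25

pKa = 9.25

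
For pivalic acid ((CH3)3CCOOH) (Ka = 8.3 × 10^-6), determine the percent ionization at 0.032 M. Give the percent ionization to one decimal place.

1.6%

(CH3)3CCOOH ⇌ (CH3)3CCOO- + H+; let x = [H+] at equilibrium.
x ≈ √(Ka·C₀) = √(8.3 × 10^-6 × 0.032) = 5.15 × 10^-4 M
Fraction ionized = 5.15 × 10^-4 / 0.032 = 0.0161 → 1.6%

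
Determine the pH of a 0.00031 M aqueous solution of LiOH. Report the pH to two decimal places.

pH = 10.49

LiOH is a strong base; [OH-] = 0.00031 M.
pOH = -log(0.00031) = 3.51
pH = 14.00 - 3.51 = 10.49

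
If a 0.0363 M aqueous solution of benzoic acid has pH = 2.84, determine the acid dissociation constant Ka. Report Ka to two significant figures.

[H+] = 10^(-2.84) = 1.45 × 10^-3 M
At equilibrium [HA] = 0.0363 − 1.45 × 10^-3 = 3.48 × 10^-2 M
Ka = [H+][A-]/[HA] = (1.45 × 10^-3)² / 3.48 × 10^-2 = 6.0 × 10^-5

Ka = 6.0 × 10^-5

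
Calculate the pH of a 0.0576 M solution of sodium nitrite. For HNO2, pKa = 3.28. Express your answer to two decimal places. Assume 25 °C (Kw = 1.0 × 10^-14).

NO2- is the conjugate base of the weak acid HNO2.
Ka = 10^(−3.28) = 5.25 × 10^-4
Kb = Kw/Ka = 1.0×10^-14 / 5.25 × 10^-4 = 1.90 × 10^-11
From the ICE table, Kb = [OH-]²/(0.0576 − [OH-]) = 1.90 × 10^-11.
Neglecting [OH-] in the denominator: [OH-] = √(1.90 × 10^-11 × 0.0576) = 1.05 × 10^-6 M
Check: 0.0018% ionized — well under 5%, approximation valid.
pOH = −log(1.05 × 10^-6) = 5.98; pH = 14.00 − 5.98 = 8.02

pH = 8.02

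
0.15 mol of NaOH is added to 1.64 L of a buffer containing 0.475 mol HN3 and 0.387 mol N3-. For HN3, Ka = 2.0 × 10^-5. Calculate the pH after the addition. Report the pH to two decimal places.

OH- converts HN3 to N3-: HN3 → 0.325 mol, N3- → 0.537 mol.
pKa = −log(2.0 × 10^-5) = 4.699
Henderson–Hasselbalch with mole ratio 0.537/0.325: pH = 4.699 + (+0.218)

pH = 4.92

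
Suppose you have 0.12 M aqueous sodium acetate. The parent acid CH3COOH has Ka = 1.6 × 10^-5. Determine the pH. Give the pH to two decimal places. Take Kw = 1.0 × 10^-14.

CH3COO- is the conjugate base of the weak acid CH3COOH.
Kb = Kw/Ka = 1.0×10^-14 / 1.6 × 10^-5 = 6.25 × 10^-10
Kb = x²/(0.12 − x) = 6.25 × 10^-10
Since Kb ≪ C₀, x ≈ √(Kb·C₀) = 8.66 × 10^-6 M.
pOH = −log(8.66 × 10^-6) = 5.06; pH = 14.00 − 5.06 = 8.94

pH = 8.94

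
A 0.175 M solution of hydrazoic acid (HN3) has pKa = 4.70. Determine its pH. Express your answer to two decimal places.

pH = 2.73

HN3 ⇌ N3- + H+
Ka = 10^(−4.70) = 2.00 × 10^-5
From the ICE table, Ka = x²/(0.175 − x) = 2.00 × 10^-5.
Neglecting x in the denominator: x = √(2.00 × 10^-5 × 0.175) = 1.87 × 10^-3 M
pH = −log[H+] = −log(1.87 × 10^-3) = 2.73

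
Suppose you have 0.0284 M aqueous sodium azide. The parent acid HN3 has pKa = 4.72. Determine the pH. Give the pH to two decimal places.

pH = 8.59

N3- is the conjugate base of the weak acid HN3.
Ka = 10^(−4.72) = 1.91 × 10^-5
Kb = Kw/Ka = 1.0×10^-14 / 1.91 × 10^-5 = 5.24 × 10^-10
From the ICE table, Kb = [OH-]²/(0.0284 − [OH-]) = 5.24 × 10^-10.
Assume [OH-] ≪ 0.0284: [OH-] ≈ √(5.24 × 10^-10 × 0.0284) = 3.86 × 10^-6 M
([OH-]/C₀ = 0.014% < 5%, so the approximation holds.)
pOH = 5.41, so pH = 14.00 − pOH = 8.59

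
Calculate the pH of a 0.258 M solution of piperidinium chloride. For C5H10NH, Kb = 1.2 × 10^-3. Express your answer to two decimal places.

pH = 5.83

C5H10NH2+ is the conjugate acid of the weak base C5H10NH.
Ka = Kw/Kb = 1.0×10^-14 / 1.2 × 10^-3 = 8.33 × 10^-12
From the ICE table, Ka = [H+]²/(0.258 − [H+]) = 8.33 × 10^-12.
Assume [H+] ≪ 0.258: [H+] ≈ √(8.33 × 10^-12 × 0.258) = 1.47 × 10^-6 M
Check: 0.00057% ionized — well under 5%, approximation valid.
pH = −log[H+] = −log(1.47 × 10^-6) = 5.83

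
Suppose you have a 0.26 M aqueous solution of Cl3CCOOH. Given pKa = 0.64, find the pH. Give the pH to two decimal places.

Cl3CCOOH ⇌ Cl3CCOO- + H+
Ka = 10^(−0.64) = 2.29 × 10^-1
Let x = [H+] at equilibrium. Ka = x²/(0.26 − x).
x is not negligible relative to C₀; solve x² + 0.229·x − 0.0595 = 0.
x = (−Ka + √(Ka² + 4·Ka·C₀))/2 = 1.55 × 10^-1 M
pH = −log(1.55 × 10^-1) = 0.81

pH = 0.81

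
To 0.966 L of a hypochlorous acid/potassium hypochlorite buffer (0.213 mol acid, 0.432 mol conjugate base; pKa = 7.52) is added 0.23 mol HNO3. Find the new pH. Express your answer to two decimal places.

Added H+ converts OCl- to HOCl: HOCl → 0.443 mol, OCl- → 0.202 mol.
pH = pKa + log([A⁻]/[HA]) = 7.52 + log(0.202/0.443) = 7.52 -0.341

pH = 7.18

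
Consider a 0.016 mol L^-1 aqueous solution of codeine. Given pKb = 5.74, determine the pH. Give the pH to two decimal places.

C18H21NO3 + H2O ⇌ C18H22NO3+ + OH-
Kb = 10^(−5.74) = 1.82 × 10^-6
Kb = x²/(0.016 − x) = 1.82 × 10^-6
Neglecting x in the denominator: x = √(1.82 × 10^-6 × 0.016) = 1.71 × 10^-4 M
Check: 1.1% ionized — well under 5%, approximation valid.
pOH = 3.77, so pH = 14.00 − pOH = 10.23

pH = 10.23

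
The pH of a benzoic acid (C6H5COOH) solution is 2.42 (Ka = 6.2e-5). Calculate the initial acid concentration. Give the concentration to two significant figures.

C₀ = 2.4 × 10^-1 M

[H+] = 10^(-2.42) = 3.80 × 10^-3 M = x
Ka = x²/(C₀ − x) ⇒ C₀ = x + x²/Ka
C₀ = 3.80 × 10^-3 + (3.80 × 10^-3)²/(6.2 × 10^-5) = 2.37 × 10^-1 M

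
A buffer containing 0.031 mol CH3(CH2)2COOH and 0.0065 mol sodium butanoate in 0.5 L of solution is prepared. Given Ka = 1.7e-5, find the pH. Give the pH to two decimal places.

pH = 4.09

pKa = −log(1.7 × 10^-5) = 4.770
Henderson–Hasselbalch: pH = pKa + log([CH3(CH2)2COO-]/[CH3(CH2)2COOH]) = 4.770 + log(0.0065/0.031)
pH = 4.770 + (-0.678) = 4.09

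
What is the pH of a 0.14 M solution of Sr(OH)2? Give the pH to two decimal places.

Sr(OH)2 is a strong base (each formula unit releases 2 OH-); [OH-] = 0.28 M.
pOH = -log(0.28) = 0.55
pH = 14.00 - 0.55 = 13.45

pH = 13.45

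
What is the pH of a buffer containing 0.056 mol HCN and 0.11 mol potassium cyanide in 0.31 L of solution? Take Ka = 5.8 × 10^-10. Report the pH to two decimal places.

pH = 9.53

pKa = −log(5.8 × 10^-10) = 9.237
Using pH = pKa + log([base]/[acid]) with [base]/[acid] = 0.11/0.056:
pH = 9.237 + (+0.293) = 9.53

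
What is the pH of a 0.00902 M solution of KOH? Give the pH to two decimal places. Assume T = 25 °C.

pH = 11.96

KOH is a strong base; [OH-] = 0.00902 M.
pOH = -log(0.00902) = 2.04
pH = 14.00 - 2.04 = 11.96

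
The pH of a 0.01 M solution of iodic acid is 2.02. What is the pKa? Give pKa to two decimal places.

pKa = 0.69

[H+] = 10^(-2.02) = 9.55 × 10^-3 M
At equilibrium [HA] = 0.01 − 9.55 × 10^-3 = 4.50 × 10^-4 M
Ka = [H+][A-]/[HA] = (9.55 × 10^-3)² / 4.50 × 10^-4 = 2.03 × 10^-1
pKa = -log(2.03 × 10^-1) = 0.69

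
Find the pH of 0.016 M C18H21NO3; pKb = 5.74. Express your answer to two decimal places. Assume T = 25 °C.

pH = 10.23

C18H21NO3 + H2O ⇌ C18H22NO3+ + OH-
Kb = 10^(−5.74) = 1.82 × 10^-6
Kb = x²/(0.016 − x) = 1.82 × 10^-6
Since Kb ≪ C₀, x ≈ √(Kb·C₀) = 1.71 × 10^-4 M.
(x/C₀ = 1.1% < 5%, so the approximation holds.)
pOH = 3.77, so pH = 14.00 − pOH = 10.23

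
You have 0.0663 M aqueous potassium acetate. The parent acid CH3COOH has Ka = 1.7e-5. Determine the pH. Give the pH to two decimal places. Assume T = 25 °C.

pH = 8.80

CH3COO- is the conjugate base of the weak acid CH3COOH.
Kb = Kw/Ka = 1.0×10^-14 / 1.7 × 10^-5 = 5.88 × 10^-10
Kb = [OH-]²/(0.0663 − [OH-]) = 5.88 × 10^-10
Assume [OH-] ≪ 0.0663: [OH-] ≈ √(5.88 × 10^-10 × 0.0663) = 6.24 × 10^-6 M
pOH = −log(6.24 × 10^-6) = 5.20; pH = 14.00 − 5.20 = 8.80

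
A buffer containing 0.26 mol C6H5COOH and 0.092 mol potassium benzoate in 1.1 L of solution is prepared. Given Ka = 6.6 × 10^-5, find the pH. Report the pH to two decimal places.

pH = 3.73

pKa = −log(6.6 × 10^-5) = 4.180
Henderson–Hasselbalch: pH = pKa + log([C6H5COO-]/[C6H5COOH]) = 4.180 + log(0.092/0.26)
pH = 4.180 + (-0.451) = 3.73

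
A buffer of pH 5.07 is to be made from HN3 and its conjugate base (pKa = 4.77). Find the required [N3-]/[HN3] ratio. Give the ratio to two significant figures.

ratio = 2.0

pH = pKa + log(r) ⇒ log(r) = 5.07 − 4.77 = +0.30
r = [N3-]/[HN3] = 10^(+0.30) = 2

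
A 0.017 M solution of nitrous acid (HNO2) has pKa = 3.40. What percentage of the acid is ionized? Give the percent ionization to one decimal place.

HNO2 ⇌ NO2- + H+; let x = [H+] at equilibrium.
Ka = 10^(−3.40) = 3.98 × 10^-4
Solve x² + 0.000398x − 6.77e-06 = 0 → x = 2.41 × 10^-3 M
Fraction ionized = 2.41 × 10^-3 / 0.017 = 0.1418 → 14.2%

14.2%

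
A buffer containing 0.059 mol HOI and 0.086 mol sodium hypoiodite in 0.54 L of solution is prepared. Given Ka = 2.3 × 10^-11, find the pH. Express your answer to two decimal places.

pKa = −log(2.3 × 10^-11) = 10.638
Henderson–Hasselbalch: pH = pKa + log([OI-]/[HOI]) = 10.638 + log(0.086/0.059)
pH = 10.638 + (+0.164) = 10.80

pH = 10.80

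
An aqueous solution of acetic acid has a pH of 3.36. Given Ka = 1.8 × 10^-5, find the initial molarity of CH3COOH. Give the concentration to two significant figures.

[H+] = 10^(-3.36) = 4.37 × 10^-4 M = x
Ka = x²/(C₀ − x) ⇒ C₀ = x + x²/Ka
C₀ = 4.37 × 10^-4 + (4.37 × 10^-4)²/(1.8 × 10^-5) = 1.10 × 10^-2 M

C₀ = 1.1 × 10^-2 M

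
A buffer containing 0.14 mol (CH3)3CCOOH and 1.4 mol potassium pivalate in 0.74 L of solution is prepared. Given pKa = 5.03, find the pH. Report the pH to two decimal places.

Henderson–Hasselbalch: pH = pKa + log([(CH3)3CCOO-]/[(CH3)3CCOOH]) = 5.03 + log(1.4/0.14)
pH = 5.03 + (+1.000) = 6.03

pH = 6.03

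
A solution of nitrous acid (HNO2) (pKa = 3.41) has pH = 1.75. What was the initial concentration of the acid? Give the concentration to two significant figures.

[H+] = 10^(-1.75) = 1.78 × 10^-2 M = x
Ka = 10^(−3.41) = 3.89 × 10^-4
Ka = x²/(C₀ − x) ⇒ C₀ = x + x²/Ka
C₀ = 1.78 × 10^-2 + (1.78 × 10^-2)²/(3.89 × 10^-4) = 8.32 × 10^-1 M

C₀ = 8.3 × 10^-1 M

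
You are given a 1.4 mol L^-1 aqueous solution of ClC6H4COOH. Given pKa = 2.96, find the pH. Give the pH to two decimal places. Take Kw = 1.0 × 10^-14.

pH = 1.41

ClC6H4COOH ⇌ ClC6H4COO- + H+
Ka = 10^(−2.96) = 1.10 × 10^-3
From the ICE table, Ka = x²/(1.4 − x) = 1.10 × 10^-3.
Since Ka ≪ C₀, x ≈ √(Ka·C₀) = 3.92 × 10^-2 M.
(x/C₀ = 2.8% < 5%, so the approximation holds.)
pH = −log[H+] = −log(3.92 × 10^-2) = 1.41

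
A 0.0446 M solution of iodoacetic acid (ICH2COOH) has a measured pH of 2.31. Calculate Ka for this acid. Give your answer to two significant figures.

Ka = 6.0 × 10^-4

[H+] = 10^(-2.31) = 4.90 × 10^-3 M
At equilibrium [HA] = 0.0446 − 4.90 × 10^-3 = 3.97 × 10^-2 M
Ka = [H+][A-]/[HA] = (4.90 × 10^-3)² / 3.97 × 10^-2 = 6.0 × 10^-4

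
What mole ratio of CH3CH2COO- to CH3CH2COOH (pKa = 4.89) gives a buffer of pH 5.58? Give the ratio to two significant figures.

ratio = 4.9

pH = pKa + log(r) ⇒ log(r) = 5.58 − 4.89 = +0.69
r = [CH3CH2COO-]/[CH3CH2COOH] = 10^(+0.69) = 4.9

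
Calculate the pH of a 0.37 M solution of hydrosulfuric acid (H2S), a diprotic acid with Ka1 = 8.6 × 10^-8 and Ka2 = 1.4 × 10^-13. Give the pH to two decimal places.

pH = 3.75

Ka1 ≫ Ka2, so treat the first dissociation as the only significant source of H+.
Ka1 = x²/(0.37 − x) = 8.6 × 10^-8
x ≈ √(8.6 × 10^-8 × 0.37) = 1.78 × 10^-4 M
pH = −log(1.78 × 10^-4) = 3.75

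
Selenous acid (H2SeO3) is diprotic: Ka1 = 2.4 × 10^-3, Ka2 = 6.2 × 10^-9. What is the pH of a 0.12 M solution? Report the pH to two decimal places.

Since Ka1 ≫ Ka2, the first ionization dominates [H+].
Ka1 = x²/(0.12 − x) = 2.4 × 10^-3
Solving the quadratic: x = (−Ka1 + √(Ka1² + 4·Ka1·C₀))/2 = 1.58 × 10^-2 M
pH = −log(1.58 × 10^-2) = 1.80

pH = 1.80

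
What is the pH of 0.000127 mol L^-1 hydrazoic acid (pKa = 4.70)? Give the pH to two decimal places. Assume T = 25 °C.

HN3 ⇌ N3- + H+
Ka = 10^(−4.70) = 2.00 × 10^-5
Let x = [H+] at equilibrium. Ka = x²/(0.000127 − x).
The 5% rule fails; solving x² + Ka·x − Ka·C₀ = 0 exactly:
x = (−Ka + √(Ka² + 4·Ka·C₀))/2 = 4.14 × 10^-5 M
pH = −log[H+] = −log(4.14 × 10^-5) = 4.38

pH = 4.38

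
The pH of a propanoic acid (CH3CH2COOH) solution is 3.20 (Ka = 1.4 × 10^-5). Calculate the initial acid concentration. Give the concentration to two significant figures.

C₀ = 2.9 × 10^-2 M

[H+] = 10^(-3.20) = 6.31 × 10^-4 M = x
Ka = x²/(C₀ − x) ⇒ C₀ = x + x²/Ka
C₀ = 6.31 × 10^-4 + (6.31 × 10^-4)²/(1.4 × 10^-5) = 2.91 × 10^-2 M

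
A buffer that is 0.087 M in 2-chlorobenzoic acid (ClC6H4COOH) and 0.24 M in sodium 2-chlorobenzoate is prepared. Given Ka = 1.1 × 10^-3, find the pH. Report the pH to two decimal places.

pH = 3.40

pKa = −log(1.1 × 10^-3) = 2.959
pH = pKa + log([A⁻]/[HA]) = 2.959 + log(0.24/0.087)
pH = 2.959 + (+0.441) = 3.40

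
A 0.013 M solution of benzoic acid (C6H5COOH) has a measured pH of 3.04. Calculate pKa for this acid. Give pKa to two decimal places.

[H+] = 10^(-3.04) = 9.12 × 10^-4 M
At equilibrium [HA] = 0.013 − 9.12 × 10^-4 = 1.21 × 10^-2 M
Ka = [H+][A-]/[HA] = (9.12 × 10^-4)² / 1.21 × 10^-2 = 6.87 × 10^-5
pKa = -log(6.87 × 10^-5) = 4.16

pKa = 4.16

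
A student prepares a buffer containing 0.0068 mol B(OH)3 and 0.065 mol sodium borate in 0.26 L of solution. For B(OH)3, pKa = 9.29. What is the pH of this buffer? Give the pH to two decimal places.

pH = 10.27

Using pH = pKa + log([base]/[acid]) with [base]/[acid] = 0.065/0.0068:
pH = 9.29 + (+0.980) = 10.27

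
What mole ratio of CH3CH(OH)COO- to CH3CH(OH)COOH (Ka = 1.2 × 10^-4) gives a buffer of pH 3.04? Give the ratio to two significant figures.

pKa = -log(1.2 × 10^-4) = 3.921
pH = pKa + log(r) ⇒ log(r) = 3.04 − 3.921 = -0.881
r = [CH3CH(OH)COO-]/[CH3CH(OH)COOH] = 10^(-0.881) = 0.132

ratio = 0.13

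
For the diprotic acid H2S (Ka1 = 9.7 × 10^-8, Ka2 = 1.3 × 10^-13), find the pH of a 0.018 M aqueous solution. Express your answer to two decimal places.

pH = 4.38

Ka1 ≫ Ka2, so treat the first dissociation as the only significant source of H+.
Ka1 = x²/(0.018 − x) = 9.7 × 10^-8
x ≈ √(9.7 × 10^-8 × 0.018) = 4.18 × 10^-5 M
pH = −log(4.18 × 10^-5) = 4.38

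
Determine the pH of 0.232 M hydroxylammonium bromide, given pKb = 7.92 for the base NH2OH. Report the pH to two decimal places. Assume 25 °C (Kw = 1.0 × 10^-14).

pH = 3.36

NH3OH+ is the conjugate acid of the weak base NH2OH.
Kb = 10^(−7.92) = 1.20 × 10^-8
Ka = Kw/Kb = 1.0×10^-14 / 1.20 × 10^-8 = 8.33 × 10^-7
Let x = [H+] at equilibrium. Ka = x²/(0.232 − x).
Neglecting x in the denominator: x = √(8.33 × 10^-7 × 0.232) = 4.40 × 10^-4 M
Check: 0.19% ionized — well under 5%, approximation valid.
pH = −log[H+] = −log(4.40 × 10^-4) = 3.36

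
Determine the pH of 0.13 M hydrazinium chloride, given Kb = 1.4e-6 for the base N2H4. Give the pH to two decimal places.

pH = 4.52

N2H5+ is the conjugate acid of the weak base N2H4.
Ka = Kw/Kb = 1.0×10^-14 / 1.4 × 10^-6 = 7.14 × 10^-9
From the ICE table, Ka = x²/(0.13 − x) = 7.14 × 10^-9.
Assume x ≪ 0.13: x ≈ √(7.14 × 10^-9 × 0.13) = 3.05 × 10^-5 M
pH = −log(3.05 × 10^-5) = 4.52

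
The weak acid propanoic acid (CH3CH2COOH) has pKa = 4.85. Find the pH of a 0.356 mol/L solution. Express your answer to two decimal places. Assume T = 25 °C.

pH = 2.65

CH3CH2COOH ⇌ CH3CH2COO- + H+
Ka = 10^(−4.85) = 1.41 × 10^-5
From the ICE table, Ka = [H+]²/(0.356 − [H+]) = 1.41 × 10^-5.
Since Ka ≪ C₀, [H+] ≈ √(Ka·C₀) = 2.24 × 10^-3 M.
([H+]/C₀ = 0.63% < 5%, so the approximation holds.)
pH = −log[H+] = −log(2.24 × 10^-3) = 2.65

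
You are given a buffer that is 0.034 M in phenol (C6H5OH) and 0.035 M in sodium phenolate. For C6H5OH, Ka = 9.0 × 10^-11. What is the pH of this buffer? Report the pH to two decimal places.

pKa = −log(9.0 × 10^-11) = 10.046
Henderson–Hasselbalch: pH = pKa + log([C6H5O-]/[C6H5OH]) = 10.046 + log(0.035/0.034)
pH = 10.046 + (+0.013) = 10.06

pH = 10.06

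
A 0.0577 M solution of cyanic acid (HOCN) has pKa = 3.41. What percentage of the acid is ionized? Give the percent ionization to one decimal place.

HOCN ⇌ OCN- + H+; let x = [H+] at equilibrium.
Ka = 10^(−3.41) = 3.89 × 10^-4
Ka = x²/(C₀ − x); solving the quadratic gives x = 4.55 × 10^-3 M.
% ionization = x/C₀ × 100% = 4.55 × 10^-3/0.0577 × 100% = 7.9%

7.9%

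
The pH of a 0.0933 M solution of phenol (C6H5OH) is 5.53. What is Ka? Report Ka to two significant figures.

[H+] = 10^(-5.53) = 2.95 × 10^-6 M
At equilibrium [HA] = 0.0933 − 2.95 × 10^-6 = 9.33 × 10^-2 M
Ka = [H+][A-]/[HA] = (2.95 × 10^-6)² / 9.33 × 10^-2 = 9.3 × 10^-11

Ka = 9.3 × 10^-11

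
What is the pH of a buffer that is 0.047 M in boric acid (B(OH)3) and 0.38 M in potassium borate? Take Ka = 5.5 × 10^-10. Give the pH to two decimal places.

pH = 10.17

pKa = −log(5.5 × 10^-10) = 9.260
Henderson–Hasselbalch: pH = pKa + log([B(OH)4-]/[B(OH)3]) = 9.260 + log(0.38/0.047)
pH = 9.260 + (+0.908) = 10.17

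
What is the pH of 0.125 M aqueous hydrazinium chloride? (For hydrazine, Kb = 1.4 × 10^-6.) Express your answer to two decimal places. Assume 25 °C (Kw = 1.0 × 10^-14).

pH = 4.52

N2H5+ is the conjugate acid of the weak base N2H4.
Ka = Kw/Kb = 1.0×10^-14 / 1.4 × 10^-6 = 7.14 × 10^-9
Let x = [H+] at equilibrium. Ka = x²/(0.125 − x).
Since Ka ≪ C₀, x ≈ √(Ka·C₀) = 2.99 × 10^-5 M.
Check: 0.024% ionized — well under 5%, approximation valid.
pH = −log[H+] = −log(2.99 × 10^-5) = 4.52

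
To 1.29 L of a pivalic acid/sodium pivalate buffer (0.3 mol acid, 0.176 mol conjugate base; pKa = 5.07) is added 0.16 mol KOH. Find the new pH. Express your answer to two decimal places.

pH = 5.45

OH- converts (CH3)3CCOOH to (CH3)3CCOO-: (CH3)3CCOOH → 0.14 mol, (CH3)3CCOO- → 0.336 mol.
pH = pKa + log([A⁻]/[HA]) = 5.07 + log(0.336/0.14) = 5.07 +0.380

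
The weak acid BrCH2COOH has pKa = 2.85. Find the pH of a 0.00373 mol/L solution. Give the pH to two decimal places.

BrCH2COOH ⇌ BrCH2COO- + H+
Ka = 10^(−2.85) = 1.41 × 10^-3
Ka = [H+]²/(0.00373 − [H+]) = 1.41 × 10^-3
[H+] is not negligible relative to C₀; solve [H+]² + 0.00141·[H+] − 5.26e-06 = 0.
[H+] = (−Ka + √(Ka² + 4·Ka·C₀))/2 = 1.69 × 10^-3 M
pH = −log(1.69 × 10^-3) = 2.77

pH = 2.77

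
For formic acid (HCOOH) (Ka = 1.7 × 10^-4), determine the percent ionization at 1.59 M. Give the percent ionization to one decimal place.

1.0%

HCOOH ⇌ HCOO- + H+; let x = [H+] at equilibrium.
x ≈ √(Ka·C₀) = √(1.7 × 10^-4 × 1.59) = 1.64 × 10^-2 M
Fraction ionized = 1.64 × 10^-2 / 1.59 = 0.0103 → 1.0%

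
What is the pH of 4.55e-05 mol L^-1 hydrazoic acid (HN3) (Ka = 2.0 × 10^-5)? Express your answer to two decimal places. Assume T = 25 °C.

HN3 ⇌ N3- + H+
From the ICE table, Ka = [H+]²/(4.55e-05 − [H+]) = 2.0 × 10^-5.
Here C₀/Ka ≈ 2.27, so the small-[H+] approximation fails. Use the quadratic:
[H+] = (−Ka + √(Ka² + 4·Ka·C₀))/2 = 2.18 × 10^-5 M
pH = −log[H+] = −log(2.18 × 10^-5) = 4.66

pH = 4.66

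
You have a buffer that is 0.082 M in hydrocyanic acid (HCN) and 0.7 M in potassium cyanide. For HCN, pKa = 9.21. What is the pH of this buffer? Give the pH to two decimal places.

pH = 10.14

Henderson–Hasselbalch: pH = pKa + log([CN-]/[HCN]) = 9.21 + log(0.7/0.082)
pH = 9.21 + (+0.931) = 10.14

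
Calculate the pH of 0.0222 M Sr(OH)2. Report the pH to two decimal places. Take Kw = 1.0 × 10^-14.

pH = 12.65

Sr(OH)2 is a strong base (each formula unit releases 2 OH-); [OH-] = 0.0444 M.
pOH = -log(0.0444) = 1.35
pH = 14.00 - 1.35 = 12.65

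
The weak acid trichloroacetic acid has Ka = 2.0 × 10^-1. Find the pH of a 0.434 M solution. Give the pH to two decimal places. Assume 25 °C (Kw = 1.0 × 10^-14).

Cl3CCOOH ⇌ Cl3CCOO- + H+
Let x = [H+] at equilibrium. Ka = x²/(0.434 − x).
The 5% rule fails; solving x² + Ka·x − Ka·C₀ = 0 exactly:
x = [−0.2 + √(0.2² + 0.347)]/2 = 2.11 × 10^-1 M
pH = −log(2.11 × 10^-1) = 0.68

pH = 0.68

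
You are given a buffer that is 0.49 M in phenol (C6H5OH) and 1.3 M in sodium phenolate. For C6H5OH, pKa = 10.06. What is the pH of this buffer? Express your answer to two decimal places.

Henderson–Hasselbalch: pH = pKa + log([C6H5O-]/[C6H5OH]) = 10.06 + log(1.3/0.49)
pH = 10.06 + (+0.424) = 10.48

pH = 10.48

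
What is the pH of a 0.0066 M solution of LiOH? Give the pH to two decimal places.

LiOH is a strong base; [OH-] = 0.0066 M.
pOH = -log(0.0066) = 2.18
pH = 14.00 - 2.18 = 11.82

pH = 11.82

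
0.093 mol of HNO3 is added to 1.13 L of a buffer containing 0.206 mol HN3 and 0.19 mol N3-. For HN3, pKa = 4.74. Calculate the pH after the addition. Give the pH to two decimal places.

pH = 4.25

After neutralization: n(HN3) = 0.299 mol, n(N3-) = 0.097 mol.
Henderson–Hasselbalch with mole ratio 0.097/0.299: pH = 4.74 + (-0.489)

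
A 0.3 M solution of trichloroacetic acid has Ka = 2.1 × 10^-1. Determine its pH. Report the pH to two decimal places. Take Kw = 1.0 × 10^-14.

pH = 0.78

Cl3CCOOH ⇌ Cl3CCOO- + H+
Ka = x²/(0.3 − x) = 2.1 × 10^-1
The 5% rule fails; solving x² + Ka·x − Ka·C₀ = 0 exactly:
x = [−0.21 + √(0.21² + 0.252)]/2 = 1.67 × 10^-1 M
pH = −log[H+] = −log(1.67 × 10^-1) = 0.78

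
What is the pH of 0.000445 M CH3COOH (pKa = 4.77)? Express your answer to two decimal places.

pH = 4.10

CH3COOH ⇌ CH3COO- + H+
Ka = 10^(−4.77) = 1.70 × 10^-5
From the ICE table, Ka = [H+]²/(0.000445 − [H+]) = 1.70 × 10^-5.
Here C₀/Ka ≈ 26.2, so the small-[H+] approximation fails. Use the quadratic:
[H+] = (−Ka + √(Ka² + 4·Ka·C₀))/2 = 7.89 × 10^-5 M
pH = −log[H+] = −log(7.89 × 10^-5) = 4.10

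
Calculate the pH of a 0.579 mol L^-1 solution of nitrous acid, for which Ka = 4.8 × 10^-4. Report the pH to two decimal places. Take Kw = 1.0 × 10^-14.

pH = 1.78

HNO2 ⇌ NO2- + H+
From the ICE table, Ka = x²/(0.579 − x) = 4.8 × 10^-4.
Neglecting x in the denominator: x = √(4.8 × 10^-4 × 0.579) = 1.67 × 10^-2 M
Check: 2.9% ionized — well under 5%, approximation valid.
pH = −log[H+] = −log(1.67 × 10^-2) = 1.78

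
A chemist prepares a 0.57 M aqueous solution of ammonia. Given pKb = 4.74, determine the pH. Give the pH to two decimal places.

pH = 11.51

NH3 + H2O ⇌ NH4+ + OH-
Kb = 10^(−4.74) = 1.82 × 10^-5
From the ICE table, Kb = [OH-]²/(0.57 − [OH-]) = 1.82 × 10^-5.
Assume [OH-] ≪ 0.57: [OH-] ≈ √(1.82 × 10^-5 × 0.57) = 3.22 × 10^-3 M
pOH = 2.49, so pH = 14.00 − pOH = 11.51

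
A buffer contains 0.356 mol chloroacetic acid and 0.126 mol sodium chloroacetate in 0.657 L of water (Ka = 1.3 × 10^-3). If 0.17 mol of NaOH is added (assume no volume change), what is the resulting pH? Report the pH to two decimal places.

pH = 3.09

After neutralization: n(ClCH2COOH) = 0.186 mol, n(ClCH2COO-) = 0.296 mol.
pKa = −log(1.3 × 10^-3) = 2.886
pH = pKa + log(n_ClCH2COO-/n_ClCH2COOH) = 2.886 + log(0.296/0.186) = 2.886 + (+0.202)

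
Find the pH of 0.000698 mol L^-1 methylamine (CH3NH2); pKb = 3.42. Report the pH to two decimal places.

pH = 10.56

CH3NH2 + H2O ⇌ CH3NH3+ + OH-
Kb = 10^(−3.42) = 3.80 × 10^-4
From the ICE table, Kb = x²/(0.000698 − x) = 3.80 × 10^-4.
Here C₀/Kb ≈ 1.84, so the small-x approximation fails. Use the quadratic:
x = [−0.00038 + √(0.00038² + 1.06e-06)]/2 = 3.59 × 10^-4 M
pOH = 3.44, so pH = 14.00 − pOH = 10.56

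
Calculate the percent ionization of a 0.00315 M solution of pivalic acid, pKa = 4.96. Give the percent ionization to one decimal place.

(CH3)3CCOOH ⇌ (CH3)3CCOO- + H+; let x = [H+] at equilibrium.
Ka = 10^(−4.96) = 1.10 × 10^-5
Ka = x²/(C₀ − x); solving the quadratic gives x = 1.81 × 10^-4 M.
% ionization = x/C₀ × 100% = 1.81 × 10^-4/0.00315 × 100% = 5.7%

5.7%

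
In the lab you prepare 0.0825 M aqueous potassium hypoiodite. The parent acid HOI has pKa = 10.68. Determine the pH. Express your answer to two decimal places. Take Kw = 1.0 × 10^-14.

pH = 11.78

OI- is the conjugate base of the weak acid HOI.
Ka = 10^(−10.68) = 2.09 × 10^-11
Kb = Kw/Ka = 1.0×10^-14 / 2.09 × 10^-11 = 4.78 × 10^-4
From the ICE table, Kb = [OH-]²/(0.0825 − [OH-]) = 4.78 × 10^-4.
[OH-] is not negligible relative to C₀; solve [OH-]² + 0.000478·[OH-] − 3.94e-05 = 0.
[OH-] = [−0.000478 + √(0.000478² + 0.000158)]/2 = 6.05 × 10^-3 M
pOH = −log(6.05 × 10^-3) = 2.22; pH = 14.00 − 2.22 = 11.78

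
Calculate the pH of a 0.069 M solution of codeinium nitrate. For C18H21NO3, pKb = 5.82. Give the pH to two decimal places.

pH = 4.67

C18H22NO3+ is the conjugate acid of the weak base C18H21NO3.
Kb = 10^(−5.82) = 1.51 × 10^-6
Ka = Kw/Kb = 1.0×10^-14 / 1.51 × 10^-6 = 6.62 × 10^-9
From the ICE table, Ka = x²/(0.069 − x) = 6.62 × 10^-9.
Assume x ≪ 0.069: x ≈ √(6.62 × 10^-9 × 0.069) = 2.14 × 10^-5 M
pH = −log(2.14 × 10^-5) = 4.67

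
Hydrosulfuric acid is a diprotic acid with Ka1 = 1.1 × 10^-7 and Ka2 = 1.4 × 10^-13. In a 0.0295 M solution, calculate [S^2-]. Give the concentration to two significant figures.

1.4 × 10^-13 M

First ionization gives [H+] ≈ [HS-] = 5.70 × 10^-5 M.
Second step: Ka2 = [H+][S^2-]/[HS-] ≈ [S^2-] (since [H+] ≈ [HS-]).
So [S^2-] ≈ Ka2.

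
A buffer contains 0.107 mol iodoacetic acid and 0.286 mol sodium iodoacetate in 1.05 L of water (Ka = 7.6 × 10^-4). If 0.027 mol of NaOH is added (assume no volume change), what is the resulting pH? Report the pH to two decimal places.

OH- converts ICH2COOH to ICH2COO-: ICH2COOH → 0.08 mol, ICH2COO- → 0.313 mol.
pKa = −log(7.6 × 10^-4) = 3.119
Henderson–Hasselbalch with mole ratio 0.313/0.08: pH = 3.119 + (+0.592)

pH = 3.71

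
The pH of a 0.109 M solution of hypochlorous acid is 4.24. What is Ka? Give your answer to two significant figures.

[H+] = 10^(-4.24) = 5.75 × 10^-5 M
At equilibrium [HA] = 0.109 − 5.75 × 10^-5 = 1.09 × 10^-1 M
Ka = [H+][A-]/[HA] = (5.75 × 10^-5)² / 1.09 × 10^-1 = 3.0 × 10^-8

Ka = 3.0 × 10^-8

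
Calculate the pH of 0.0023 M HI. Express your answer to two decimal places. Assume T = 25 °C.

HI is a strong acid and dissociates completely, so [H+] = 0.0023 M.
pH = -log(0.0023) = 2.64

pH = 2.64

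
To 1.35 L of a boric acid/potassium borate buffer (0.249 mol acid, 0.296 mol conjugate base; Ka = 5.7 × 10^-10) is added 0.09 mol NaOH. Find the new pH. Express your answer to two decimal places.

pH = 9.63

OH- converts B(OH)3 to B(OH)4-: B(OH)3 → 0.159 mol, B(OH)4- → 0.386 mol.
pKa = −log(5.7 × 10^-10) = 9.244
pH = pKa + log(n_B(OH)4-/n_B(OH)3) = 9.244 + log(0.386/0.159) = 9.244 + (+0.385)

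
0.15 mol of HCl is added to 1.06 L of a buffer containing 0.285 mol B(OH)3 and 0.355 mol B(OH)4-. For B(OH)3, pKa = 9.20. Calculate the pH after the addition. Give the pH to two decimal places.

pH = 8.87

Added H+ converts B(OH)4- to B(OH)3: B(OH)3 → 0.435 mol, B(OH)4- → 0.205 mol.
pH = pKa + log(n_B(OH)4-/n_B(OH)3) = 9.20 + log(0.205/0.435) = 9.20 + (-0.327)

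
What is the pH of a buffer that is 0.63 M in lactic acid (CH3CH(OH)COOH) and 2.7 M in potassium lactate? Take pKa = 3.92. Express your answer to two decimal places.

Using pH = pKa + log([base]/[acid]) with [base]/[acid] = 2.7/0.63:
pH = 3.92 + (+0.632) = 4.55

pH = 4.55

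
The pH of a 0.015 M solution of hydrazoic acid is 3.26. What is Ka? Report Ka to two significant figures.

[H+] = 10^(-3.26) = 5.50 × 10^-4 M
At equilibrium [HA] = 0.015 − 5.50 × 10^-4 = 1.44 × 10^-2 M
Ka = [H+][A-]/[HA] = (5.50 × 10^-4)² / 1.44 × 10^-2 = 2.1 × 10^-5

Ka = 2.1 × 10^-5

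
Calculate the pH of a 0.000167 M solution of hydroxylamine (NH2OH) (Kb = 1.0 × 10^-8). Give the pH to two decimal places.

NH2OH + H2O ⇌ NH3OH+ + OH-
Kb = [OH-]²/(0.000167 − [OH-]) = 1.0 × 10^-8
Assume [OH-] ≪ 0.000167: [OH-] ≈ √(1.0 × 10^-8 × 0.000167) = 1.29 × 10^-6 M
([OH-]/C₀ = 0.77% < 5%, so the approximation holds.)
pOH = −log(1.29 × 10^-6) = 5.89; pH = 14.00 − 5.89 = 8.11

pH = 8.11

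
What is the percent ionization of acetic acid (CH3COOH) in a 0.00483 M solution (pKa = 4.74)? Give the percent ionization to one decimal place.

6.0%

CH3COOH ⇌ CH3COO- + H+; let x = [H+] at equilibrium.
Ka = 10^(−4.74) = 1.82 × 10^-5
Solve x² + 1.82e-05x − 8.79e-08 = 0 → x = 2.88 × 10^-4 M
Fraction ionized = 2.88 × 10^-4 / 0.00483 = 0.0596 → 6.0%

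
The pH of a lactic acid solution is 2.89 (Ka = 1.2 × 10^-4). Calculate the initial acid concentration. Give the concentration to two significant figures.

C₀ = 1.5 × 10^-2 M

[H+] = 10^(-2.89) = 1.29 × 10^-3 M = x
Ka = x²/(C₀ − x) ⇒ C₀ = x + x²/Ka
C₀ = 1.29 × 10^-3 + (1.29 × 10^-3)²/(1.2 × 10^-4) = 1.52 × 10^-2 M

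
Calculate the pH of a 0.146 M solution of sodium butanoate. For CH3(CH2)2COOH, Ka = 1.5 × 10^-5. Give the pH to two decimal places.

CH3(CH2)2COO- is the conjugate base of the weak acid CH3(CH2)2COOH.
Kb = Kw/Ka = 1.0×10^-14 / 1.5 × 10^-5 = 6.67 × 10^-10
From the ICE table, Kb = x²/(0.146 − x) = 6.67 × 10^-10.
Assume x ≪ 0.146: x ≈ √(6.67 × 10^-10 × 0.146) = 9.87 × 10^-6 M
(x/C₀ = 0.0068% < 5%, so the approximation holds.)
pOH = −log(9.87 × 10^-6) = 5.01; pH = 14.00 − 5.01 = 8.99

pH = 8.99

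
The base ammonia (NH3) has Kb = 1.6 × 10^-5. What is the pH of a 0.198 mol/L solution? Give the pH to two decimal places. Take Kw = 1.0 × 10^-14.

NH3 + H2O ⇌ NH4+ + OH-
From the ICE table, Kb = x²/(0.198 − x) = 1.6 × 10^-5.
Since Kb ≪ C₀, x ≈ √(Kb·C₀) = 1.78 × 10^-3 M.
(x/C₀ = 0.9% < 5%, so the approximation holds.)
pOH = 2.75, so pH = 14.00 − pOH = 11.25

pH = 11.25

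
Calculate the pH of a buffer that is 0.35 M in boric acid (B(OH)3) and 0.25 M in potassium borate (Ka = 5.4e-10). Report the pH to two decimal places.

pH = 9.12

pKa = −log(5.4 × 10^-10) = 9.268
pH = pKa + log([A⁻]/[HA]) = 9.268 + log(0.25/0.35)
pH = 9.268 + (-0.146) = 9.12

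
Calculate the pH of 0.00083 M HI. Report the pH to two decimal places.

HI is a strong acid and dissociates completely, so [H+] = 0.00083 M.
pH = -log(0.00083) = 3.08

pH = 3.08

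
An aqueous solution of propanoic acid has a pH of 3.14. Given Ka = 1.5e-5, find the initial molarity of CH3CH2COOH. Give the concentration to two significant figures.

C₀ = 3.6 × 10^-2 M

[H+] = 10^(-3.14) = 7.24 × 10^-4 M = x
Ka = x²/(C₀ − x) ⇒ C₀ = x + x²/Ka
C₀ = 7.24 × 10^-4 + (7.24 × 10^-4)²/(1.5 × 10^-5) = 3.57 × 10^-2 M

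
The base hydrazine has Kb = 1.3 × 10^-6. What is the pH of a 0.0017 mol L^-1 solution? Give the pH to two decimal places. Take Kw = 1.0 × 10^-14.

pH = 9.67

N2H4 + H2O ⇌ N2H5+ + OH-
Let x = [OH-] at equilibrium. Kb = x²/(0.0017 − x).
Since Kb ≪ C₀, x ≈ √(Kb·C₀) = 4.70 × 10^-5 M.
Check: 2.8% ionized — well under 5%, approximation valid.
pOH = −log(4.70 × 10^-5) = 4.33; pH = 14.00 − 4.33 = 9.67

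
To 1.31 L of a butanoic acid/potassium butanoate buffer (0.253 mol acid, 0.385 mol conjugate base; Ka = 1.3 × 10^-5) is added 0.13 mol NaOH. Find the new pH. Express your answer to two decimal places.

OH- converts CH3(CH2)2COOH to CH3(CH2)2COO-: CH3(CH2)2COOH → 0.123 mol, CH3(CH2)2COO- → 0.515 mol.
pKa = −log(1.3 × 10^-5) = 4.886
pH = pKa + log(n_CH3(CH2)2COO-/n_CH3(CH2)2COOH) = 4.886 + log(0.515/0.123) = 4.886 + (+0.622)

pH = 5.51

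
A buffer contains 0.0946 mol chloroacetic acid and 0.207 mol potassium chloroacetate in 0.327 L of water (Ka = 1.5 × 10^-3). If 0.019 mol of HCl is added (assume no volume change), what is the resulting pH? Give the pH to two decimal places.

Added H+ converts ClCH2COO- to ClCH2COOH: ClCH2COOH → 0.114 mol, ClCH2COO- → 0.188 mol.
pKa = −log(1.5 × 10^-3) = 2.824
pH = pKa + log(n_ClCH2COO-/n_ClCH2COOH) = 2.824 + log(0.188/0.114) = 2.824 + (+0.217)

pH = 3.04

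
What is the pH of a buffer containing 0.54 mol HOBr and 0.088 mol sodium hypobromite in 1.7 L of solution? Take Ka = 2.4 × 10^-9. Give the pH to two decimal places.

pH = 7.83

pKa = −log(2.4 × 10^-9) = 8.620
Henderson–Hasselbalch: pH = pKa + log([OBr-]/[HOBr]) = 8.620 + log(0.088/0.54)
pH = 8.620 + (-0.788) = 7.83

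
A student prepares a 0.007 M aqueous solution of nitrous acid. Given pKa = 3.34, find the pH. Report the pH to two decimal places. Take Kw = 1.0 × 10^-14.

HNO2 ⇌ NO2- + H+
Ka = 10^(−3.34) = 4.57 × 10^-4
Ka = x²/(0.007 − x) = 4.57 × 10^-4
x is not negligible relative to C₀; solve x² + 0.000457·x − 3.2e-06 = 0.
x = [−0.000457 + √(0.000457² + 1.28e-05)]/2 = 1.57 × 10^-3 M
pH = −log[H+] = −log(1.57 × 10^-3) = 2.80

pH = 2.80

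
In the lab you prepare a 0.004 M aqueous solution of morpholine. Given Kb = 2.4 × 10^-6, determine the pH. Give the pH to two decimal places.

C4H8ONH + H2O ⇌ C4H8ONH2+ + OH-
Kb = x²/(0.004 − x) = 2.4 × 10^-6
Since Kb ≪ C₀, x ≈ √(Kb·C₀) = 9.80 × 10^-5 M.
pOH = −log(9.80 × 10^-5) = 4.01; pH = 14.00 − 4.01 = 9.99

pH = 9.99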